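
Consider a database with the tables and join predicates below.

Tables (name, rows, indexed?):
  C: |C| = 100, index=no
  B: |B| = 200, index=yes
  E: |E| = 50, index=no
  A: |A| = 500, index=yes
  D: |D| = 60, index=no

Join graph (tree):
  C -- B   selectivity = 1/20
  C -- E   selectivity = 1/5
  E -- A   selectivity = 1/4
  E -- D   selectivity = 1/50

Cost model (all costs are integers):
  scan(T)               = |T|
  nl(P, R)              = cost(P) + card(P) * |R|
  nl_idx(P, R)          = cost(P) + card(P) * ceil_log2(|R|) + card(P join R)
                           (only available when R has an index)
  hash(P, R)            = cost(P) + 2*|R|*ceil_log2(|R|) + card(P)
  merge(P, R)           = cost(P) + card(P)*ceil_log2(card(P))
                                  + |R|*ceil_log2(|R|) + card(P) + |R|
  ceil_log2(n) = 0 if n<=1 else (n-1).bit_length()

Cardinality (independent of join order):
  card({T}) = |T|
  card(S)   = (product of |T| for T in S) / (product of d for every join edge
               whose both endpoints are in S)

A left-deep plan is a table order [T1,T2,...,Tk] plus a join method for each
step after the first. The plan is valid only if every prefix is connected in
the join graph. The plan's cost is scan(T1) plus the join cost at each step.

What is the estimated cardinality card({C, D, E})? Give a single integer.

Tables in S: C(100), D(60), E(50)
Edges inside S: C-E(d=5), E-D(d=50)
numerator = 100 * 60 * 50 = 300000
denominator = 5 * 50 = 250
card(S) = 300000 / 250 = 1200

1200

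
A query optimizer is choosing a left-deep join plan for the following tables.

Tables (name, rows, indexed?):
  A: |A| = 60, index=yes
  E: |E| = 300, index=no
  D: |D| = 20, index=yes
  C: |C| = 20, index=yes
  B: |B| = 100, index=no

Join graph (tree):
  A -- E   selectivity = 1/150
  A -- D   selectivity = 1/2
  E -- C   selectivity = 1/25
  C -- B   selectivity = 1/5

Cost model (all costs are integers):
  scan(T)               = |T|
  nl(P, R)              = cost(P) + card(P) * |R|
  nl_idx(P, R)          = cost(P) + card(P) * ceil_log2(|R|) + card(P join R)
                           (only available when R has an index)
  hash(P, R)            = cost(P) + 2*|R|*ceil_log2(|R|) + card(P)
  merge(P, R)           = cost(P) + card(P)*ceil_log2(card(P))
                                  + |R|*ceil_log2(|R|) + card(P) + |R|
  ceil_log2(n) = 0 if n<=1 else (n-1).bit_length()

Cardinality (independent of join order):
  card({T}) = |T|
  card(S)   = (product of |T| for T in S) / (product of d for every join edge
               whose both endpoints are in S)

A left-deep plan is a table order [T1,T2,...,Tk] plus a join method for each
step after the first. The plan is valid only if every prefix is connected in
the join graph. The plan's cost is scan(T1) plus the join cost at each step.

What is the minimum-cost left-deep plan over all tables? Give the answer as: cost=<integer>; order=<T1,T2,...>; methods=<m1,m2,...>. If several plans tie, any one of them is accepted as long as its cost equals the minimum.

Selinger DP (subsets sized 1..n):
  {A}: scan cost=60, card=60
  {E}: scan cost=300, card=300
  {D}: scan cost=20, card=20
  {C}: scan cost=20, card=20
  {B}: scan cost=100, card=100
  {AE}: card=120; try (A,hash)→1320, (A,nl_idx)→2220, (E,merge)→3480, (A,merge)→3720, (E,hash)→5520, (E,nl)→18060 …(+1); best=1320 via (A,hash)
  {AD}: card=600; try (D,hash)→320, (A,merge)→560, (D,merge)→600, (A,nl_idx)→740, (A,hash)→760, (D,nl_idx)→960 …(+2); best=320 via (D,hash)
  {CE}: card=240; try (C,hash)→800, (C,nl_idx)→2040, (E,merge)→3140, (C,merge)→3420, (E,hash)→5440, (E,nl)→6020 …(+1); best=800 via (C,hash)
  {BC}: card=400; try (C,hash)→400, (B,merge)→940, (C,nl_idx)→1000, (C,merge)→1020, (B,hash)→1440, (B,nl)→2020 …(+1); best=400 via (C,hash)
  {ADE}: card=1200; try (D,hash)→1640, (D,merge)→2400, (D,nl_idx)→3120, (D,nl)→3720, (E,hash)→6320, (E,merge)→9920 …(+1); best=1640 via (D,hash)
  {ACE}: card=96; try (C,hash)→1640, (A,hash)→1760, (C,nl_idx)→2016, (A,nl_idx)→2336, (C,merge)→2400, (A,merge)→3380 …(+2); best=1640 via (C,hash)
  {BCE}: card=4800; try (B,hash)→2440, (B,merge)→3760, (E,hash)→6200, (E,merge)→7400, (B,nl)→24800, (E,nl)→120400; best=2440 via (B,hash)
  {ACDE}: card=960; try (D,hash)→1936, (D,merge)→2528, (C,hash)→3040, (D,nl_idx)→3080, (D,nl)→3560, (C,nl_idx)→8600 …(+2); best=1936 via (D,hash)
  {ABCE}: card=1920; try (B,hash)→3136, (B,merge)→3208, (A,hash)→7960, (B,nl)→11240, (A,nl_idx)→33160, (A,merge)→70060 …(+1); best=3136 via (B,hash)
  {ABCDE}: card=19200; try (B,hash)→4296, (D,hash)→5256, (B,merge)→13296, (D,merge)→26296, (D,nl_idx)→31936, (D,nl)→41536 …(+1); best=4296 via (B,hash)

cost=4296; order=E,A,C,D,B; methods=hash,hash,hash,hash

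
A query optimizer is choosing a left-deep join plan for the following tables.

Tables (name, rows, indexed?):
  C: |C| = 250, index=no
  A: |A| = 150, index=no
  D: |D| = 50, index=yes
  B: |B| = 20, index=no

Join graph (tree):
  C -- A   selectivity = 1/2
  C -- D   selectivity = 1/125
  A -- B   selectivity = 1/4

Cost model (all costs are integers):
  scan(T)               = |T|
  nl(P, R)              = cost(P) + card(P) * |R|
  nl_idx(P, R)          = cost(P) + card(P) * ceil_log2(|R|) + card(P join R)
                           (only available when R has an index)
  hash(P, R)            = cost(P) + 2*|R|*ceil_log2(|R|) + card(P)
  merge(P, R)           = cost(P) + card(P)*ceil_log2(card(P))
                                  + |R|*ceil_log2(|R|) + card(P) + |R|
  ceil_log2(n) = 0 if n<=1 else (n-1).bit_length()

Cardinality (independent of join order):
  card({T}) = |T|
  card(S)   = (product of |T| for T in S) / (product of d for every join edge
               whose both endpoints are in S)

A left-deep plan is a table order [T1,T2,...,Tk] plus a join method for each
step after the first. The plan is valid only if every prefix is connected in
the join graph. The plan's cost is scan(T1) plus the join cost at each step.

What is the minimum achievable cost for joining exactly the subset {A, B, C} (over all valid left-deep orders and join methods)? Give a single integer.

Selinger DP over subsets of {A,B,C}:
  {C}: scan cost=250, card=250
  {A}: scan cost=150, card=150
  {B}: scan cost=20, card=20
  {AC}: card=18750; try (A,hash)→2900, (C,merge)→3750, (A,merge)→3850, (C,hash)→4300, (C,nl)→37650, (A,nl)→37750; best=2900 via (A,hash)
  {AB}: card=750; try (B,hash)→500, (A,merge)→1490, (B,merge)→1620, (A,hash)→2440, (A,nl)→3020, (B,nl)→3150; best=500 via (B,hash)
  {ABC}: card=93750; try (C,hash)→5250, (C,merge)→11000, (B,hash)→21850, (C,nl)→188000, (B,merge)→303020, (B,nl)→377900; best=5250 via (C,hash)

5250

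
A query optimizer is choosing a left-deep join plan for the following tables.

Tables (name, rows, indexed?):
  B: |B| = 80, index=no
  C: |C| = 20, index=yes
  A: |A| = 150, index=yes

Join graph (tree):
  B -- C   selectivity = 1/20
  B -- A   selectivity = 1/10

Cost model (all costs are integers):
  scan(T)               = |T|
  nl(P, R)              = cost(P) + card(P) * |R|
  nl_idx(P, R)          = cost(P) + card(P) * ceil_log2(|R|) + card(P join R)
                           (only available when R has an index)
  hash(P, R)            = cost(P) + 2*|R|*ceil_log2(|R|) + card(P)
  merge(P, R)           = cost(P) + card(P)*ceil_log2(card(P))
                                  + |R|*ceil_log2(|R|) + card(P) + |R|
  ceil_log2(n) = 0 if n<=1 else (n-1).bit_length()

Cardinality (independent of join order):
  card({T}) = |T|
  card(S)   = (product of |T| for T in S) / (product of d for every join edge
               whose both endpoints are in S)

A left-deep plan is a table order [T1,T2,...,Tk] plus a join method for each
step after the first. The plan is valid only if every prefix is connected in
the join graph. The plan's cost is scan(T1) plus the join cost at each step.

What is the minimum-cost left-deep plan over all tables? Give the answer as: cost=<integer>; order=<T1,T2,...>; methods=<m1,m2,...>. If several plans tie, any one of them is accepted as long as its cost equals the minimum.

Selinger DP (subsets sized 1..n):
  {B}: scan cost=80, card=80
  {C}: scan cost=20, card=20
  {A}: scan cost=150, card=150
  {BC}: card=80; try (C,hash)→360, (C,nl_idx)→560, (B,merge)→780, (C,merge)→840, (B,hash)→1160, (B,nl)→1620 …(+1); best=360 via (C,hash)
  {AB}: card=1200; try (B,hash)→1420, (A,nl_idx)→1920, (A,merge)→2070, (B,merge)→2140, (A,hash)→2560, (A,nl)→12080 …(+1); best=1420 via (B,hash)
  {ABC}: card=1200; try (A,nl_idx)→2200, (A,merge)→2350, (C,hash)→2820, (A,hash)→2840, (C,nl_idx)→8620, (A,nl)→12360 …(+2); best=2200 via (A,nl_idx)

cost=2200; order=B,C,A; methods=hash,nl_idx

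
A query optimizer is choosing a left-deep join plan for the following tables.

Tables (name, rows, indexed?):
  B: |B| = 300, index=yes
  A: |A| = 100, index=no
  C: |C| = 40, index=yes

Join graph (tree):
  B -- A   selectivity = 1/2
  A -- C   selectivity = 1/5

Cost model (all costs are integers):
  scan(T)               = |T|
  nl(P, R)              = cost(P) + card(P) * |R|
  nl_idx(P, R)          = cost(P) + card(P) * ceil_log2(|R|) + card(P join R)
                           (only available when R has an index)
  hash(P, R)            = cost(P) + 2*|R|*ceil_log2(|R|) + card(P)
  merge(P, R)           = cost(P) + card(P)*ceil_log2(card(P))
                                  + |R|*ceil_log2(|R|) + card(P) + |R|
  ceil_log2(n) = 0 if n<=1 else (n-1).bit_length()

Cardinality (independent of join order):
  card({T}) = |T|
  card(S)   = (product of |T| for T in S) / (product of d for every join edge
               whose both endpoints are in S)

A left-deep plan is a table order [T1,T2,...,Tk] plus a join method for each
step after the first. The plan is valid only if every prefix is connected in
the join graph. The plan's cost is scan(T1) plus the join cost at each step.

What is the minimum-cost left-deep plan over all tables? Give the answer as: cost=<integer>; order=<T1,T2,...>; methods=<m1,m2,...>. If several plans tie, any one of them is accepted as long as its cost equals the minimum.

Selinger DP (subsets sized 1..n):
  {B}: scan cost=300, card=300
  {A}: scan cost=100, card=100
  {C}: scan cost=40, card=40
  {AB}: card=15000; try (A,hash)→2000, (B,merge)→3900, (A,merge)→4100, (B,hash)→5600, (B,nl_idx)→16000, (B,nl)→30100 …(+1); best=2000 via (A,hash)
  {AC}: card=800; try (C,hash)→680, (A,merge)→1120, (C,merge)→1180, (A,hash)→1480, (C,nl_idx)→1500, (A,nl)→4040 …(+1); best=680 via (C,hash)
  {ABC}: card=120000; try (B,hash)→6880, (B,merge)→12480, (C,hash)→17480, (B,nl_idx)→127880, (C,nl_idx)→212000, (C,merge)→227280 …(+2); best=6880 via (B,hash)

cost=6880; order=A,C,B; methods=hash,hash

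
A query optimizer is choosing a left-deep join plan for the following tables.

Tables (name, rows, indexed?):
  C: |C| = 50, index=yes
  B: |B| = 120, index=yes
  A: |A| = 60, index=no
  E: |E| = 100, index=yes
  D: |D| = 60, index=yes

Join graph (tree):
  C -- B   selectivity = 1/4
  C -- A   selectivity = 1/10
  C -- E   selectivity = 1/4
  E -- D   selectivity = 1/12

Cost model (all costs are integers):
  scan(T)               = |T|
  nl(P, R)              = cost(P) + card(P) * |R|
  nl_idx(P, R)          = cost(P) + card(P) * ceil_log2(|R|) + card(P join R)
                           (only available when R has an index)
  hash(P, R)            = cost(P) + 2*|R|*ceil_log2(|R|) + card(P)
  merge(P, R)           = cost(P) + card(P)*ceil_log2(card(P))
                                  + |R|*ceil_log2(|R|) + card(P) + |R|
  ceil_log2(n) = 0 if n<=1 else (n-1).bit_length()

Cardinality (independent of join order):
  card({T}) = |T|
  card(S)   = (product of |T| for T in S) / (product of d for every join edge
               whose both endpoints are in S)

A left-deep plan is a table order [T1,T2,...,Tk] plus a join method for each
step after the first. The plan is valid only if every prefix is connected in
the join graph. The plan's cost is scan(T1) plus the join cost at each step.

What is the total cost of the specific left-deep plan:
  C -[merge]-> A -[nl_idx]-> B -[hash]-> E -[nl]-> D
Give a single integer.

step 1: scan C: cost=50, card=50
step 2: join A via merge
    card(P join A) = 50*60/(10) = 300
    cost = 50 + 50*6 + 60*6 + 50 + 60 = 820
step 3: join B via nl_idx
    card(P join B) = 300*120/(4) = 9000
    cost = 820 + 300*7 + 9000 = 11920
step 4: join E via hash
    card(P join E) = 9000*100/(4) = 225000
    cost = 11920 + 2*100*7 + 9000 = 22320
step 5: join D via nl
    card(P join D) = 225000*60/(12) = 1125000
    cost = 22320 + 225000*60 = 13522320

13522320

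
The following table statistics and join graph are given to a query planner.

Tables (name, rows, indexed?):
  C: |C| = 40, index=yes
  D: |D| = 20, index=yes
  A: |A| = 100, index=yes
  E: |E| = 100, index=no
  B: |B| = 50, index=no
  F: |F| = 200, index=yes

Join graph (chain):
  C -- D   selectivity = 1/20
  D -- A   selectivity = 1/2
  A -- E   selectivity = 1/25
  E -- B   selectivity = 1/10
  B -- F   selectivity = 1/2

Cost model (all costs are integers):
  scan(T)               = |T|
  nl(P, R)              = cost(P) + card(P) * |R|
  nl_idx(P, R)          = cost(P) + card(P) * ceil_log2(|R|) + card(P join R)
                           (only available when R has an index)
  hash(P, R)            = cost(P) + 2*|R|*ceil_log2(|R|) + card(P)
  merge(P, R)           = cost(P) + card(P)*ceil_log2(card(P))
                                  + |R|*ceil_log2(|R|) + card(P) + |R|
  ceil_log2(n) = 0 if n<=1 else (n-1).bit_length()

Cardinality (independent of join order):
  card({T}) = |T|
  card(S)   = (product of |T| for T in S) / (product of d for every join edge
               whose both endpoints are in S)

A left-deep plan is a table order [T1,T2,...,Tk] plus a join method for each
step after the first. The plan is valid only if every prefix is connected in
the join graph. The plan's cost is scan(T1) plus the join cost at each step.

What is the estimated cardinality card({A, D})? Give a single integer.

1000

Tables in S: A(100), D(20)
Edges inside S: D-A(d=2)
numerator = 100 * 20 = 2000
denominator = 2 = 2
card(S) = 2000 / 2 = 1000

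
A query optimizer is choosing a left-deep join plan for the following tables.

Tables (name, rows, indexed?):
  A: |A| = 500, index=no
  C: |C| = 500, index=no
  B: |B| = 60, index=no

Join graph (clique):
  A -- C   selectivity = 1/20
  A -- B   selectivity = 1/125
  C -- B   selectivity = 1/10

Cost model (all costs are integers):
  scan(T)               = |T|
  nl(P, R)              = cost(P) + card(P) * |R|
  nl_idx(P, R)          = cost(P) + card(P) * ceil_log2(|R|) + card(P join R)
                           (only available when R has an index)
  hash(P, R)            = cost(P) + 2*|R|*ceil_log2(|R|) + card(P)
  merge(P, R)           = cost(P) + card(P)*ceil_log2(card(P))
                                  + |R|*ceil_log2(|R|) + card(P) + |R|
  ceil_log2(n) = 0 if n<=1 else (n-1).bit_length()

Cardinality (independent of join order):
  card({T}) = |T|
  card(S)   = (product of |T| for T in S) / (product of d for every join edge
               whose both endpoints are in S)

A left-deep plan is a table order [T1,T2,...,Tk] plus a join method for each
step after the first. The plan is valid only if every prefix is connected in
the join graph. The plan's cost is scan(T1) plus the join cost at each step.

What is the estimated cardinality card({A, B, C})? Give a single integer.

600

Tables in S: A(500), B(60), C(500)
Edges inside S: A-C(d=20), A-B(d=125), C-B(d=10)
numerator = 500 * 60 * 500 = 15000000
denominator = 20 * 125 * 10 = 25000
card(S) = 15000000 / 25000 = 600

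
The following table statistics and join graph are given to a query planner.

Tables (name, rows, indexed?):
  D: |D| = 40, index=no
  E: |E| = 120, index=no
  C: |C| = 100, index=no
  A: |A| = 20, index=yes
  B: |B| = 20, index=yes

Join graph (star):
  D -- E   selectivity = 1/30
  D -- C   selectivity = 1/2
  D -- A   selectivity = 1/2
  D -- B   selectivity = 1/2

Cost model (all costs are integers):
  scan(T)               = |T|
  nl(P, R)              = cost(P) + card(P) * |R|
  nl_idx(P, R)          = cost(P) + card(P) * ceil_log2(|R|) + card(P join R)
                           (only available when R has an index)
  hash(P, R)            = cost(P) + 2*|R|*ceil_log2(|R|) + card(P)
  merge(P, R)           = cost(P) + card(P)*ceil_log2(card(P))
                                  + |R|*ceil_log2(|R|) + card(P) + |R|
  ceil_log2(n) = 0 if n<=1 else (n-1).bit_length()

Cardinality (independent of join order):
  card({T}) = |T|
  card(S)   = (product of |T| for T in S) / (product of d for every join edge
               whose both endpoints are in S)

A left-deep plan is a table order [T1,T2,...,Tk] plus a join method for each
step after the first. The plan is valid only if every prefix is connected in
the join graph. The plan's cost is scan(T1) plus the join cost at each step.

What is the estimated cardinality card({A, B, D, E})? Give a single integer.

Tables in S: A(20), B(20), D(40), E(120)
Edges inside S: D-E(d=30), D-A(d=2), D-B(d=2)
numerator = 20 * 20 * 40 * 120 = 1920000
denominator = 30 * 2 * 2 = 120
card(S) = 1920000 / 120 = 16000

16000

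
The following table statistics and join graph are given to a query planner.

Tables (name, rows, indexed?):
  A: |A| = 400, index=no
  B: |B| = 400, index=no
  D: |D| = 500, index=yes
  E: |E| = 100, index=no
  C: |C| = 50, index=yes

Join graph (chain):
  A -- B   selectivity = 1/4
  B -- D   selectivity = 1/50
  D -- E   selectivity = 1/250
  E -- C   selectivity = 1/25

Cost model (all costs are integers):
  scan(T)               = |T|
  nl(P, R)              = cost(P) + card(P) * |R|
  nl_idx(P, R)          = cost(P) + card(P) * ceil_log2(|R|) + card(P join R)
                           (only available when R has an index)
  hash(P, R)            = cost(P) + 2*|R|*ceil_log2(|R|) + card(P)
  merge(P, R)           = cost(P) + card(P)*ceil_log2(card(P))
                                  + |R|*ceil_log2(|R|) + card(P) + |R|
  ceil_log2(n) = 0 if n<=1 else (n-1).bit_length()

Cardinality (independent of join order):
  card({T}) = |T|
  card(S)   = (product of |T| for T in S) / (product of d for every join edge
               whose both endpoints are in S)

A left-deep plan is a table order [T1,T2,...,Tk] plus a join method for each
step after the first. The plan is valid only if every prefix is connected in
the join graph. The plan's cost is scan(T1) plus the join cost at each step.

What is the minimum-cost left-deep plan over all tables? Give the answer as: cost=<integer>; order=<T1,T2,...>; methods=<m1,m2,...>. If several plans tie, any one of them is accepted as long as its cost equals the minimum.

cost=19600; order=E,D,B,C,A; methods=nl_idx,merge,hash,hash

Selinger DP (subsets sized 1..n):
  {A}: scan cost=400, card=400
  {B}: scan cost=400, card=400
  {D}: scan cost=500, card=500
  {E}: scan cost=100, card=100
  {C}: scan cost=50, card=50
  {AB}: card=40000; try (B,hash)→8000, (A,hash)→8000, (B,merge)→8400, (A,merge)→8400, (B,nl)→160400, (A,nl)→160400; best=8000 via (B,hash)
  {BD}: card=4000; try (D,nl_idx)→8000, (B,hash)→8200, (D,merge)→9400, (B,merge)→9500, (D,hash)→9800, (D,nl)→200400 …(+1); best=8000 via (D,nl_idx)
  {DE}: card=200; try (D,nl_idx)→1200, (E,hash)→2400, (D,merge)→5900, (E,merge)→6300, (D,hash)→9200, (D,nl)→50100 …(+1); best=1200 via (D,nl_idx)
  {CE}: card=200; try (C,hash)→800, (C,nl_idx)→900, (E,merge)→1200, (C,merge)→1250, (E,hash)→1500, (E,nl)→5050 …(+1); best=800 via (C,hash)
  {ABD}: card=400000; try (A,hash)→19200, (D,hash)→57000, (A,merge)→64000, (D,merge)→693000, (D,nl_idx)→768000, (A,nl)→1608000 …(+1); best=19200 via (A,hash)
  {BDE}: card=1600; try (B,merge)→7000, (B,hash)→8600, (E,hash)→13400, (E,merge)→60800, (B,nl)→81200, (E,nl)→408000; best=7000 via (B,merge)
  {CDE}: card=400; try (C,hash)→2000, (C,nl_idx)→2800, (D,nl_idx)→3000, (C,merge)→3350, (D,merge)→7600, (D,hash)→10000 …(+2); best=2000 via (C,hash)
  {ABDE}: card=160000; try (A,hash)→15800, (A,merge)→30200, (E,hash)→420600, (A,nl)→647000, (E,merge)→8020000, (E,nl)→40019200; best=15800 via (A,hash)
  {BCDE}: card=3200; try (C,hash)→9200, (B,hash)→9600, (B,merge)→10000, (C,nl_idx)→19800, (C,merge)→26550, (C,nl)→87000 …(+1); best=9200 via (C,hash)
  {ABCDE}: card=320000; try (A,hash)→19600, (A,merge)→54800, (C,hash)→176400, (A,nl)→1289200, (C,nl_idx)→1295800, (C,merge)→3056150 …(+1); best=19600 via (A,hash)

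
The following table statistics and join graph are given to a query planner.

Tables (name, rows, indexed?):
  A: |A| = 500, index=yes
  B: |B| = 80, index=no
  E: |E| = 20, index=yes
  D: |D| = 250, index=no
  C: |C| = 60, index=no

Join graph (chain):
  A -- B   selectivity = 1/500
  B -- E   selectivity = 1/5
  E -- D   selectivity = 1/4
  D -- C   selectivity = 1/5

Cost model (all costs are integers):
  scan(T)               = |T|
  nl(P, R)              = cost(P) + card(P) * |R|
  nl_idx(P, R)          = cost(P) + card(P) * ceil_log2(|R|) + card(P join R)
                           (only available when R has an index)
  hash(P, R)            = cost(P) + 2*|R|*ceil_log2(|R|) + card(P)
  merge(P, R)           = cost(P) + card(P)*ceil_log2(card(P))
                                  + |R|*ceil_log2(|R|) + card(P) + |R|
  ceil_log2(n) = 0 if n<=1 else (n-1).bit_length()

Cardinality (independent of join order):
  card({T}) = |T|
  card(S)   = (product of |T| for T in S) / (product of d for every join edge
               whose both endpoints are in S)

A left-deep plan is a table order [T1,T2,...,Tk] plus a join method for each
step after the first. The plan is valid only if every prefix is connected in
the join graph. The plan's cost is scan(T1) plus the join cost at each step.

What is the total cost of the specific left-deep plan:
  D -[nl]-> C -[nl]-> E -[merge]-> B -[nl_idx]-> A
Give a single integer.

2700890

step 1: scan D: cost=250, card=250
step 2: join C via nl
    card(P join C) = 250*60/(5) = 3000
    cost = 250 + 250*60 = 15250
step 3: join E via nl
    card(P join E) = 3000*20/(4) = 15000
    cost = 15250 + 3000*20 = 75250
step 4: join B via merge
    card(P join B) = 15000*80/(5) = 240000
    cost = 75250 + 15000*14 + 80*7 + 15000 + 80 = 300890
step 5: join A via nl_idx
    card(P join A) = 240000*500/(500) = 240000
    cost = 300890 + 240000*9 + 240000 = 2700890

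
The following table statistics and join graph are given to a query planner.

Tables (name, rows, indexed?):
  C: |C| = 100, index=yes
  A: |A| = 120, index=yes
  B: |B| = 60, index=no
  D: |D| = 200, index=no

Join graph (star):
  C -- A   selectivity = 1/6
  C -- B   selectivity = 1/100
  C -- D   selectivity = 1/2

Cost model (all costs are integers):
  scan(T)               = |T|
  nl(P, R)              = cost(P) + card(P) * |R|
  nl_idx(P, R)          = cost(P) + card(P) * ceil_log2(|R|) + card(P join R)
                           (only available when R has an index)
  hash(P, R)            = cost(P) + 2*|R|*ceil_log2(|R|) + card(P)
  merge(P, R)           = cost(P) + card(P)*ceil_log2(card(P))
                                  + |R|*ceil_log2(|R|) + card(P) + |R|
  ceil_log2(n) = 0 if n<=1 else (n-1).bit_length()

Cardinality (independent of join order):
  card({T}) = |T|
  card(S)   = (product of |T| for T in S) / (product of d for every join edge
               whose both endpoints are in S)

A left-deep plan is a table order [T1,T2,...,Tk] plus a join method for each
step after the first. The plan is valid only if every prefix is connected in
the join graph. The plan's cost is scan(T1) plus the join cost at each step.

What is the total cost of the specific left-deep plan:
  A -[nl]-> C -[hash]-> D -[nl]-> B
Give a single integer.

step 1: scan A: cost=120, card=120
step 2: join C via nl
    card(P join C) = 120*100/(6) = 2000
    cost = 120 + 120*100 = 12120
step 3: join D via hash
    card(P join D) = 2000*200/(2) = 200000
    cost = 12120 + 2*200*8 + 2000 = 17320
step 4: join B via nl
    card(P join B) = 200000*60/(100) = 120000
    cost = 17320 + 200000*60 = 12017320

12017320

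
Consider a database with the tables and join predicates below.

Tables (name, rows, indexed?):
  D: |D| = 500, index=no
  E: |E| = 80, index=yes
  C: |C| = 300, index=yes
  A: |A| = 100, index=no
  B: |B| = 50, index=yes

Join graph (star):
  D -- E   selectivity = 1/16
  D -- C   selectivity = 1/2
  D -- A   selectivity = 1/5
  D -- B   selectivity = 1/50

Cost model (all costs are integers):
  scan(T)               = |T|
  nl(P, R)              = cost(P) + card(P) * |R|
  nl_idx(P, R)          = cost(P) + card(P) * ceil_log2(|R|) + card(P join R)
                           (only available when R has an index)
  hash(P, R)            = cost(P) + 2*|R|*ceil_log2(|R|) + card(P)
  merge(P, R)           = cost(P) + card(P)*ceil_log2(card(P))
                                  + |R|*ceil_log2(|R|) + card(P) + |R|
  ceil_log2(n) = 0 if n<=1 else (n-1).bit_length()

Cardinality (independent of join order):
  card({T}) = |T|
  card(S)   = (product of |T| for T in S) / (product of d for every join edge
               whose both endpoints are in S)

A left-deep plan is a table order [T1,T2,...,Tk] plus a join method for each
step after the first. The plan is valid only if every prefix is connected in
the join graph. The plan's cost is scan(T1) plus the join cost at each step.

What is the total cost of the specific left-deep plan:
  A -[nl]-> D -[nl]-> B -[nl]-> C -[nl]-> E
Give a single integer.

step 1: scan A: cost=100, card=100
step 2: join D via nl
    card(P join D) = 100*500/(5) = 10000
    cost = 100 + 100*500 = 50100
step 3: join B via nl
    card(P join B) = 10000*50/(50) = 10000
    cost = 50100 + 10000*50 = 550100
step 4: join C via nl
    card(P join C) = 10000*300/(2) = 1500000
    cost = 550100 + 10000*300 = 3550100
step 5: join E via nl
    card(P join E) = 1500000*80/(16) = 7500000
    cost = 3550100 + 1500000*80 = 123550100

123550100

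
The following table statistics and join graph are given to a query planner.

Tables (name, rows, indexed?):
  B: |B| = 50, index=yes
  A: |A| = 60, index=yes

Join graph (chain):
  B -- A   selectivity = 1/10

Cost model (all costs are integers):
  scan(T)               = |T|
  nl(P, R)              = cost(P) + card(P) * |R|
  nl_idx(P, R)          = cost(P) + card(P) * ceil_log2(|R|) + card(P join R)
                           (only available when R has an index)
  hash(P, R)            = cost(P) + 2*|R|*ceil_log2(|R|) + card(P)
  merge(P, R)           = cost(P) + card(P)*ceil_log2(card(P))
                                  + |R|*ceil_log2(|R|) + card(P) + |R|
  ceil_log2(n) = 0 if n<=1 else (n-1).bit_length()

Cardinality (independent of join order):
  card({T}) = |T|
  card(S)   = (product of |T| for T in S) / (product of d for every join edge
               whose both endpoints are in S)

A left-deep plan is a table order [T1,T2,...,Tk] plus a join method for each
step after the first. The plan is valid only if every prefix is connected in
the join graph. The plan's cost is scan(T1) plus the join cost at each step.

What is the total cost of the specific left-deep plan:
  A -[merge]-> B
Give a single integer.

step 1: scan A: cost=60, card=60
step 2: join B via merge
    card(P join B) = 60*50/(10) = 300
    cost = 60 + 60*6 + 50*6 + 60 + 50 = 830

830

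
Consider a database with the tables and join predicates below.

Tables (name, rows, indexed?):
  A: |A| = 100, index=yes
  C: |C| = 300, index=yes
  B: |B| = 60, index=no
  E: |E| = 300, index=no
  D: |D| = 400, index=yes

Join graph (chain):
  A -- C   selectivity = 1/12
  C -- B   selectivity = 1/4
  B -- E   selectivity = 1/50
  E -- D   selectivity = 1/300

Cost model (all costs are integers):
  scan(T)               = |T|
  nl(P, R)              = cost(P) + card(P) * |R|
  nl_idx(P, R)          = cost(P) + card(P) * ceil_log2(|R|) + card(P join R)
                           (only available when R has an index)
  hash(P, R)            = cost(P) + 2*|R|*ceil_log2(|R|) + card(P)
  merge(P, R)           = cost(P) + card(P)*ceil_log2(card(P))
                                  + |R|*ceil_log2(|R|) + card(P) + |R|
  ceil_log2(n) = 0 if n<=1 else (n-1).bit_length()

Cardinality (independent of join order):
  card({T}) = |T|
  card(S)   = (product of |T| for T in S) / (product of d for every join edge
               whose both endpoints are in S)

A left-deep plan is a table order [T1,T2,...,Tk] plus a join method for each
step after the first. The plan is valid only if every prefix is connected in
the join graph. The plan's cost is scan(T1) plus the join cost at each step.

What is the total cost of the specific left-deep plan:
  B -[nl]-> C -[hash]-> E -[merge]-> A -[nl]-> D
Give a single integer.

90460760

step 1: scan B: cost=60, card=60
step 2: join C via nl
    card(P join C) = 60*300/(4) = 4500
    cost = 60 + 60*300 = 18060
step 3: join E via hash
    card(P join E) = 4500*300/(50) = 27000
    cost = 18060 + 2*300*9 + 4500 = 27960
step 4: join A via merge
    card(P join A) = 27000*100/(12) = 225000
    cost = 27960 + 27000*15 + 100*7 + 27000 + 100 = 460760
step 5: join D via nl
    card(P join D) = 225000*400/(300) = 300000
    cost = 460760 + 225000*400 = 90460760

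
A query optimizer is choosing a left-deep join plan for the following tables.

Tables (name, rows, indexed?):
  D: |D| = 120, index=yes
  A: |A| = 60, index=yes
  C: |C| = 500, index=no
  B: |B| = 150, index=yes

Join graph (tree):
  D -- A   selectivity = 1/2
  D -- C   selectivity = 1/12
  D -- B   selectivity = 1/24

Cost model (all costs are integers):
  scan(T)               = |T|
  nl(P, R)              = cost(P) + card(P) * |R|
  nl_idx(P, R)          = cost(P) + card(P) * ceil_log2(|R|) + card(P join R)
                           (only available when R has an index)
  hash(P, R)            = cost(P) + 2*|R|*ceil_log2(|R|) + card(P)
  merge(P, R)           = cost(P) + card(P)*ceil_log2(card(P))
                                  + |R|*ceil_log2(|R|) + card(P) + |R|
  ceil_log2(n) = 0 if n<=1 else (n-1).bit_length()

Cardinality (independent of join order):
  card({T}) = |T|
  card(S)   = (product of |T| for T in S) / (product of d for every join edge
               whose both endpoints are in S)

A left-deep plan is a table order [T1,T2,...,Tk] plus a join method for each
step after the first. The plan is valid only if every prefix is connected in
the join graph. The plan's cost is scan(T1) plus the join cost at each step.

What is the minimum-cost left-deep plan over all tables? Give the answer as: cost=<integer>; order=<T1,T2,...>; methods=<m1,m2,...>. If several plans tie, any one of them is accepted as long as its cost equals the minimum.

cost=34800; order=D,B,A,C; methods=nl_idx,hash,hash

Selinger DP (subsets sized 1..n):
  {D}: scan cost=120, card=120
  {A}: scan cost=60, card=60
  {C}: scan cost=500, card=500
  {B}: scan cost=150, card=150
  {AD}: card=3600; try (A,hash)→960, (D,merge)→1440, (A,merge)→1500, (D,hash)→1800, (D,nl_idx)→4080, (A,nl_idx)→4440 …(+2); best=960 via (A,hash)
  {CD}: card=5000; try (D,hash)→2680, (C,merge)→6080, (D,merge)→6460, (D,nl_idx)→9000, (C,hash)→9240, (C,nl)→60120 …(+1); best=2680 via (D,hash)
  {BD}: card=750; try (B,nl_idx)→1830, (D,nl_idx)→1950, (D,hash)→1980, (B,merge)→2430, (D,merge)→2460, (B,hash)→2640 …(+2); best=1830 via (B,nl_idx)
  {ACD}: card=150000; try (A,hash)→8400, (C,hash)→13560, (C,merge)→52760, (A,merge)→73100, (A,nl_idx)→182680, (A,nl)→302680 …(+1); best=8400 via (A,hash)
  {ABD}: card=22500; try (A,hash)→3300, (B,hash)→6960, (A,merge)→10500, (A,nl_idx)→28830, (A,nl)→46830, (B,merge)→49110 …(+2); best=3300 via (A,hash)
  {BCD}: card=31250; try (B,hash)→10080, (C,hash)→11580, (C,merge)→15080, (B,nl_idx)→73930, (B,merge)→74030, (C,nl)→376830 …(+1); best=10080 via (B,hash)
  {ABCD}: card=937500; try (C,hash)→34800, (A,hash)→42050, (B,hash)→160800, (C,merge)→368300, (A,merge)→510500, (A,nl_idx)→1135080 …(+5); best=34800 via (C,hash)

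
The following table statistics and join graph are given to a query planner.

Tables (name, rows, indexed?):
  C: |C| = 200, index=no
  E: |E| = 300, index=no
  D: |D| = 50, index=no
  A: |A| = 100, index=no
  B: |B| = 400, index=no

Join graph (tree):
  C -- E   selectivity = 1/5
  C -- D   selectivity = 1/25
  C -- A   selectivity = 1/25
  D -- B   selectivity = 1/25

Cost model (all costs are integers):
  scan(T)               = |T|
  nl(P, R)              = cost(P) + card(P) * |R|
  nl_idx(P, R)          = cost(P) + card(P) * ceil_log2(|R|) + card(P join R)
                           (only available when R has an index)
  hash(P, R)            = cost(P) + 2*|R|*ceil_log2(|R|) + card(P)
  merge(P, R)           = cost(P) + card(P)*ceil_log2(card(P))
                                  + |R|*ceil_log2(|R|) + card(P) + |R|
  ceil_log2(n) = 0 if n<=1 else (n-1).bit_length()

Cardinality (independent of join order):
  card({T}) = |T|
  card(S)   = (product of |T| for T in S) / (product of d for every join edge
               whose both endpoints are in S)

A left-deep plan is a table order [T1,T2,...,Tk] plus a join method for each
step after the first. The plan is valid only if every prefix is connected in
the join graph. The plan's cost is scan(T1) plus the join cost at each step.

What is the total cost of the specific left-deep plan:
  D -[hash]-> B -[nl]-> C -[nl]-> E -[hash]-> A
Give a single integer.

2472700

step 1: scan D: cost=50, card=50
step 2: join B via hash
    card(P join B) = 50*400/(25) = 800
    cost = 50 + 2*400*9 + 50 = 7300
step 3: join C via nl
    card(P join C) = 800*200/(25) = 6400
    cost = 7300 + 800*200 = 167300
step 4: join E via nl
    card(P join E) = 6400*300/(5) = 384000
    cost = 167300 + 6400*300 = 2087300
step 5: join A via hash
    card(P join A) = 384000*100/(25) = 1536000
    cost = 2087300 + 2*100*7 + 384000 = 2472700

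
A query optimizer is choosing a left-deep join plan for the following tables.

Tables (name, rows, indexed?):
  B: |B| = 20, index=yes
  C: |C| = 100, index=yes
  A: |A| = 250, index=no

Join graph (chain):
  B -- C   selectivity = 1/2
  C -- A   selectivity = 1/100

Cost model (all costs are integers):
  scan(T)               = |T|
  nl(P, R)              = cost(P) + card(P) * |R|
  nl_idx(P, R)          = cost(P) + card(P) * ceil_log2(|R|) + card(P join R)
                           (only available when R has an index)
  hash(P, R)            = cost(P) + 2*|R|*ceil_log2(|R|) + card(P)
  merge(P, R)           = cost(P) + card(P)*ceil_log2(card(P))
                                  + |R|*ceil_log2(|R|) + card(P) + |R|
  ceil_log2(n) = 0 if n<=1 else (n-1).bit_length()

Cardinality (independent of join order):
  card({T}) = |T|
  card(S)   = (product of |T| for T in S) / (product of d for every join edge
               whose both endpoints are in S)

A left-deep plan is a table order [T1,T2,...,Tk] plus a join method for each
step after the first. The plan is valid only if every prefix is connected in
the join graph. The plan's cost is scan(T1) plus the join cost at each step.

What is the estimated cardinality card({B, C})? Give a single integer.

1000

Tables in S: B(20), C(100)
Edges inside S: B-C(d=2)
numerator = 20 * 100 = 2000
denominator = 2 = 2
card(S) = 2000 / 2 = 1000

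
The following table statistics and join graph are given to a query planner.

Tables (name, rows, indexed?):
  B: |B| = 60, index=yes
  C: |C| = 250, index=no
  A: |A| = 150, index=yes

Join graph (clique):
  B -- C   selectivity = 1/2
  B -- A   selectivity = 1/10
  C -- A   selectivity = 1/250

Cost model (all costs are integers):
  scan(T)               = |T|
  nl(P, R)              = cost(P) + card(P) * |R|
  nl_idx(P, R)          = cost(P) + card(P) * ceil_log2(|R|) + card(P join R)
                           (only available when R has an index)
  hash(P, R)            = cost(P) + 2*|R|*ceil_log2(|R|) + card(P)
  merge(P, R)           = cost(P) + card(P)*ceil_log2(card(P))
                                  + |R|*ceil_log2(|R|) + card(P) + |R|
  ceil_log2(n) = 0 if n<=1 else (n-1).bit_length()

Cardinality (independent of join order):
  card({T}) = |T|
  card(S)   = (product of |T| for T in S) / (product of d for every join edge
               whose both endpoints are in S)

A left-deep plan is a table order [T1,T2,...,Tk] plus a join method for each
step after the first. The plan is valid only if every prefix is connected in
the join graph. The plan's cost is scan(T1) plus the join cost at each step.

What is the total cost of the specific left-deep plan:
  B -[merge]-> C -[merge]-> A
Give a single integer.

109080

step 1: scan B: cost=60, card=60
step 2: join C via merge
    card(P join C) = 60*250/(2) = 7500
    cost = 60 + 60*6 + 250*8 + 60 + 250 = 2730
step 3: join A via merge
    card(P join A) = 7500*150/(10*250) = 450
    cost = 2730 + 7500*13 + 150*8 + 7500 + 150 = 109080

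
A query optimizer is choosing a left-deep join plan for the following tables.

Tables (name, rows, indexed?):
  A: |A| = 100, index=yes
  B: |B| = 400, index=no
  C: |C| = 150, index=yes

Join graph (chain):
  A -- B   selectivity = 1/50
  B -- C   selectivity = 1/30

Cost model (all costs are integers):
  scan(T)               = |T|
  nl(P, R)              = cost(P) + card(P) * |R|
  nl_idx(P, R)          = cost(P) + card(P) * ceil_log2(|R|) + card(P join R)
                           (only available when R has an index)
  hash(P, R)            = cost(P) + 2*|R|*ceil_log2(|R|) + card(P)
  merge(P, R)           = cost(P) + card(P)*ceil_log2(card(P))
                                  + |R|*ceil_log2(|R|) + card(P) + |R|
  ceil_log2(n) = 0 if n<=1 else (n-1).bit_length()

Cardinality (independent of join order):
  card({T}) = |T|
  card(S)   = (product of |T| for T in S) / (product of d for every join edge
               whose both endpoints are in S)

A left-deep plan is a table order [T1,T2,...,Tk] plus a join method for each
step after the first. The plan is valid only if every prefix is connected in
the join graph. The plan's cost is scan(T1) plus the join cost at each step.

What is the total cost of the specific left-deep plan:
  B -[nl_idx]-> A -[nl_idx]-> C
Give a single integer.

step 1: scan B: cost=400, card=400
step 2: join A via nl_idx
    card(P join A) = 400*100/(50) = 800
    cost = 400 + 400*7 + 800 = 4000
step 3: join C via nl_idx
    card(P join C) = 800*150/(30) = 4000
    cost = 4000 + 800*8 + 4000 = 14400

14400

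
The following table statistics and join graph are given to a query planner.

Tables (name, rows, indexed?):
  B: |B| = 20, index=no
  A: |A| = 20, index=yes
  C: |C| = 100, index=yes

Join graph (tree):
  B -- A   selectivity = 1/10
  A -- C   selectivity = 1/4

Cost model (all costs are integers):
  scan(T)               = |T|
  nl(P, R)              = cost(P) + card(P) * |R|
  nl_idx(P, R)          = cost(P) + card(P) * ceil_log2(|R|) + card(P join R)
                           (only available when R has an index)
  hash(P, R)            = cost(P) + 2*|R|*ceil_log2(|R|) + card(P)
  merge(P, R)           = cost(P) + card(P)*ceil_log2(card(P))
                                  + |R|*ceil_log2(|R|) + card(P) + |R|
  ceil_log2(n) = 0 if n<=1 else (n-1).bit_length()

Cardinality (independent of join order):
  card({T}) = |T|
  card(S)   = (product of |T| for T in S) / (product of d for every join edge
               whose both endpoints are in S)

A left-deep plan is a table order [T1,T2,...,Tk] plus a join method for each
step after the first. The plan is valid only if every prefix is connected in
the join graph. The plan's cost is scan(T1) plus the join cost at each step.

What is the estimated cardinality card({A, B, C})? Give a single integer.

Tables in S: A(20), B(20), C(100)
Edges inside S: B-A(d=10), A-C(d=4)
numerator = 20 * 20 * 100 = 40000
denominator = 10 * 4 = 40
card(S) = 40000 / 40 = 1000

1000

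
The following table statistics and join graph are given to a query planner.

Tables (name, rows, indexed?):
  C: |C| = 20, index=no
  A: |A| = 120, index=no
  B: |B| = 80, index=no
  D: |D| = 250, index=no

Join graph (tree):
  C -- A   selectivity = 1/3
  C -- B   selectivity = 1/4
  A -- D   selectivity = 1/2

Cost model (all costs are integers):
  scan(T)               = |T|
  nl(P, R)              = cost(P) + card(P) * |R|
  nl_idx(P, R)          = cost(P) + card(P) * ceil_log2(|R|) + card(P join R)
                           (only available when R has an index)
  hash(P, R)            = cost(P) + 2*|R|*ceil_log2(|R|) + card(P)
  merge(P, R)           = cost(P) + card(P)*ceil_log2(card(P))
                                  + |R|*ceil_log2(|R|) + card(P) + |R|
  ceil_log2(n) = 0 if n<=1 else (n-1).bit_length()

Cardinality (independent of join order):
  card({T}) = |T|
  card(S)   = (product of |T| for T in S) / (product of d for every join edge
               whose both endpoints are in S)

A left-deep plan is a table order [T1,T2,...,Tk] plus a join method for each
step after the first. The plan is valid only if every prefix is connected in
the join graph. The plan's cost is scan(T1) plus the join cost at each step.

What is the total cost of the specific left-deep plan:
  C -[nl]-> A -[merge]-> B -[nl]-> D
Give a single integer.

step 1: scan C: cost=20, card=20
step 2: join A via nl
    card(P join A) = 20*120/(3) = 800
    cost = 20 + 20*120 = 2420
step 3: join B via merge
    card(P join B) = 800*80/(4) = 16000
    cost = 2420 + 800*10 + 80*7 + 800 + 80 = 11860
step 4: join D via nl
    card(P join D) = 16000*250/(2) = 2000000
    cost = 11860 + 16000*250 = 4011860

4011860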